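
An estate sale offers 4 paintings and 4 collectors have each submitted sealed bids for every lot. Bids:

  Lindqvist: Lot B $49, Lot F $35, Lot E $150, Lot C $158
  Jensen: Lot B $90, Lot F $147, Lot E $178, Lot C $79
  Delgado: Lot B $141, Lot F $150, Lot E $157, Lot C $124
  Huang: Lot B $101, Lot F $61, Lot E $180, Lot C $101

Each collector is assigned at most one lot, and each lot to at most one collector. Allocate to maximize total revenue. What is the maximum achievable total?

This is the linear assignment problem.
Optimal: Lindqvist→Lot C ($158), Jensen→Lot F ($147), Delgado→Lot B ($141), Huang→Lot E ($180) — total 158+147+141+180 = $626.
Row-greedy (each collector in turn takes its best remaining lot) gives $587, worse by 39.
Swapping Lindqvist↔Huang (Lindqvist→Lot E $150, Huang→Lot C $101) loses 87.
Checked against all permutations: $626 is optimal.

Maximum total: $626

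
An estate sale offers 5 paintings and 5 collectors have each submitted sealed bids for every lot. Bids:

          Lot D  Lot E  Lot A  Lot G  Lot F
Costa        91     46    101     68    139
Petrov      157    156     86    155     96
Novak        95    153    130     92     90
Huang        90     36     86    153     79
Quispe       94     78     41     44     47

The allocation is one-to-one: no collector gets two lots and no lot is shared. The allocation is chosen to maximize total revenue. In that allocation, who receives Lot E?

Petrov receives Lot E.

Optimal: Costa→Lot F ($139), Petrov→Lot E ($156), Novak→Lot A ($130), Huang→Lot G ($153), Quispe→Lot D ($94) — total 139+156+130+153+94 = $672.
Max-entry greedy (repeatedly take the single best remaining cell) gives $643, worse by 29.
Swapping Huang↔Quispe (Huang→Lot D $90, Quispe→Lot G $44) loses 113.
No other one-to-one assignment exceeds $672.
Petrov's own top lot is Lot D ($157), but forcing Petrov→Lot D and reassigning the rest optimally gives only $657 — worse by 15.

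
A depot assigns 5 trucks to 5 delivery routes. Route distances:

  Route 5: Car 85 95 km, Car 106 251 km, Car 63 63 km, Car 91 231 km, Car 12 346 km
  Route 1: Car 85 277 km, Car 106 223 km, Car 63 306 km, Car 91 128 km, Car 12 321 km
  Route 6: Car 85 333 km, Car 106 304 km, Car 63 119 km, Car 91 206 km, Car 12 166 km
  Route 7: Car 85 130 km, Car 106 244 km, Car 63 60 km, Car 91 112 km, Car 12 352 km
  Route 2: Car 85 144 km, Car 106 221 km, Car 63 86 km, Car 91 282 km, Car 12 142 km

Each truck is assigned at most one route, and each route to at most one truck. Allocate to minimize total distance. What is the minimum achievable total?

Minimum total: 670 km

Optimal: Car 85→Route 5 (95 km), Car 106→Route 2 (221 km), Car 63→Route 7 (60 km), Car 91→Route 1 (128 km), Car 12→Route 6 (166 km) — total 95+221+60+128+166 = 670 km.
Column-greedy (each route in turn goes to its cheapest remaining truck) gives 708 km, worse by 38.
Next-best assignment: Car 85→Route 5, Car 106→Route 1, Car 63→Route 2, Car 91→Route 7, Car 12→Route 6 = 682 km.
Every other assignment is strictly worse.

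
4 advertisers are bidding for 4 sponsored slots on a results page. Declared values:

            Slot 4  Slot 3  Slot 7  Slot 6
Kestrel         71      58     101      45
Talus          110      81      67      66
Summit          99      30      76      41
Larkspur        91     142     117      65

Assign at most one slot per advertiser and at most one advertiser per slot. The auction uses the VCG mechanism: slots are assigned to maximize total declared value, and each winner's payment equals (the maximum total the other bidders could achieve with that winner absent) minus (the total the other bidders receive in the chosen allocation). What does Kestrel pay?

Efficient allocation: Kestrel→Slot 7 ($101), Talus→Slot 6 ($66), Summit→Slot 4 ($99), Larkspur→Slot 3 ($142); total welfare W = $408.
Kestrel receives Slot 7 at value $101, so the others get W − 101 = $307.
Without Kestrel: best allocation of the remaining 3 bidders over all 4 slots is Talus→Slot 4 ($110), Summit→Slot 7 ($76), Larkspur→Slot 3 ($142), total $328.
VCG payment = (others' best without Kestrel) − (others' welfare with Kestrel) = 328 − 307 = $21.

Kestrel pays $21.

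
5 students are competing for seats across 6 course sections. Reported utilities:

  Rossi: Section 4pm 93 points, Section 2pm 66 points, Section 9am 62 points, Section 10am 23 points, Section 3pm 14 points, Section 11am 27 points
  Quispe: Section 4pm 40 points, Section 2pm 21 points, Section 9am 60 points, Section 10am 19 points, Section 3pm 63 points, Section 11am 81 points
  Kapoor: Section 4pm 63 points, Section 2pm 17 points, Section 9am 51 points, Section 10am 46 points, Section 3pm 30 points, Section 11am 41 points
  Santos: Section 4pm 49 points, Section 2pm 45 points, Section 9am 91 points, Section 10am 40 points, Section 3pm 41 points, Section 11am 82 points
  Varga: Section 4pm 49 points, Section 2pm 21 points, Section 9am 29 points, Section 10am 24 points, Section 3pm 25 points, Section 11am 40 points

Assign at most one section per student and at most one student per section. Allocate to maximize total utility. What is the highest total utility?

This is the linear assignment problem.
Optimal: Rossi→Section 4pm (93 points), Quispe→Section 11am (81 points), Kapoor→Section 10am (46 points), Santos→Section 9am (91 points), Varga→Section 3pm (25 points) — total 93+81+46+91+25 = 336 points.
Next-best assignment: Rossi→Section 4pm, Quispe→Section 3pm, Kapoor→Section 10am, Santos→Section 9am, Varga→Section 11am = 333 points.
Checked against all permutations: 336 points is optimal.

Maximum total: 336 points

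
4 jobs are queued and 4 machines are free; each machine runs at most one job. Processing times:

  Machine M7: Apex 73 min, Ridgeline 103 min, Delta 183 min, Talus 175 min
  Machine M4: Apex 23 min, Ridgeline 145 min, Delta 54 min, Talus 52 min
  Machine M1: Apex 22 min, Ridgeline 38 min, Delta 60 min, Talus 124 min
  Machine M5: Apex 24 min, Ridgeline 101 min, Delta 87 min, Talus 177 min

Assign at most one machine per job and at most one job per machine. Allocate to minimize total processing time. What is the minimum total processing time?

Optimal: Apex→Machine M5 (24 min), Ridgeline→Machine M7 (103 min), Delta→Machine M1 (60 min), Talus→Machine M4 (52 min) — total 24+103+60+52 = 239 min.
Column-greedy (each machine in turn goes to its cheapest remaining job) gives 250 min, worse by 11.
Next-best assignment: Apex→Machine M7, Ridgeline→Machine M1, Delta→Machine M5, Talus→Machine M4 = 250 min.
Swapping Talus↔Ridgeline (Talus→Machine M7 175 min, Ridgeline→Machine M4 145 min) adds 165.

Minimum total: 239 min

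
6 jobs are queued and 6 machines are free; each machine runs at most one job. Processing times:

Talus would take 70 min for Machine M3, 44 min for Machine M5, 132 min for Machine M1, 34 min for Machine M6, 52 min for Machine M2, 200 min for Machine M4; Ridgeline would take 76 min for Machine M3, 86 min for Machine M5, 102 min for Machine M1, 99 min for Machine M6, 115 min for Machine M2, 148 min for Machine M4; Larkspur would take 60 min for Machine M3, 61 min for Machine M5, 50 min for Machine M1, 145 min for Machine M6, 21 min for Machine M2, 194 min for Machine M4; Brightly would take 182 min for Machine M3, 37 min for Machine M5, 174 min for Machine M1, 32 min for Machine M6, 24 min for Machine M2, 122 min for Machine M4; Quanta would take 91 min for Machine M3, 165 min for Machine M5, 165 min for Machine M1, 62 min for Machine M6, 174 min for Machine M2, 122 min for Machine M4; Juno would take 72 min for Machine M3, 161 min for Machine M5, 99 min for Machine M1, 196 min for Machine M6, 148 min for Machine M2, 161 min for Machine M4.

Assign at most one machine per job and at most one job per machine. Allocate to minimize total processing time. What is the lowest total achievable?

This is the linear assignment problem.
Optimal: Talus→Machine M6 (34 min), Ridgeline→Machine M5 (86 min), Larkspur→Machine M1 (50 min), Brightly→Machine M2 (24 min), Quanta→Machine M4 (122 min), Juno→Machine M3 (72 min) — total 34+86+50+24+122+72 = 388 min.
Row-greedy (each job in turn takes its cheapest remaining machine) gives 389 min, worse by 1.
No other one-to-one assignment undercuts 388 min.

Min total: 388 min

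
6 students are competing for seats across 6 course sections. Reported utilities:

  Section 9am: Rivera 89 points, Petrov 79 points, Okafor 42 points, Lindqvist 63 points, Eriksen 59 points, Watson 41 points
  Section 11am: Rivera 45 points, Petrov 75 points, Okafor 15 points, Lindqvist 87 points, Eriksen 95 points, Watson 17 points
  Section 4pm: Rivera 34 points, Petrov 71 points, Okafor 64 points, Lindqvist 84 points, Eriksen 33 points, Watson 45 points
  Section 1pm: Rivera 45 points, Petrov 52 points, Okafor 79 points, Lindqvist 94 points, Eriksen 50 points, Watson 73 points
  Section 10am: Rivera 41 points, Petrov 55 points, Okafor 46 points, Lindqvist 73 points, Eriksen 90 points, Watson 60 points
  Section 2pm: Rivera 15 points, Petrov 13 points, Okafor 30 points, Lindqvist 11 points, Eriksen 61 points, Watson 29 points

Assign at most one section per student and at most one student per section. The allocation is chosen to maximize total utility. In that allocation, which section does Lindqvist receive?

Optimal: Rivera→Section 9am (89 points), Petrov→Section 11am (75 points), Okafor→Section 1pm (79 points), Lindqvist→Section 4pm (84 points), Eriksen→Section 2pm (61 points), Watson→Section 10am (60 points) — total 89+75+79+84+61+60 = 448 points.
Lindqvist's own top section is Section 1pm (94 points), but forcing Lindqvist→Section 1pm and reassigning the rest optimally gives only 443 points — worse by 5.

Lindqvist receives Section 4pm.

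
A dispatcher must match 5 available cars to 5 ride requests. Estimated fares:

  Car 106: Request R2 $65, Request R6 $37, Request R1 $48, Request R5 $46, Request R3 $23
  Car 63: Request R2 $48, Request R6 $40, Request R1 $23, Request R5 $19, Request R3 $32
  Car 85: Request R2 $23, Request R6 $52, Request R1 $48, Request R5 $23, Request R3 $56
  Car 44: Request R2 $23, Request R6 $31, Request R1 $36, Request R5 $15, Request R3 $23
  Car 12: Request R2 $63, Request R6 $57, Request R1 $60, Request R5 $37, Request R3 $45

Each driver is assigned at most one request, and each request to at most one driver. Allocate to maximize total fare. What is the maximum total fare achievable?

Maximum total: $243

Treat this as an assignment problem: match each driver to one request.
Optimal: Car 106→Request R5 ($46), Car 63→Request R2 ($48), Car 85→Request R3 ($56), Car 44→Request R1 ($36), Car 12→Request R6 ($57) — total 46+48+56+36+57 = $243.
Max-entry greedy (repeatedly take the single best remaining cell) gives $236, worse by 7.
Checked against all permutations: $243 is optimal.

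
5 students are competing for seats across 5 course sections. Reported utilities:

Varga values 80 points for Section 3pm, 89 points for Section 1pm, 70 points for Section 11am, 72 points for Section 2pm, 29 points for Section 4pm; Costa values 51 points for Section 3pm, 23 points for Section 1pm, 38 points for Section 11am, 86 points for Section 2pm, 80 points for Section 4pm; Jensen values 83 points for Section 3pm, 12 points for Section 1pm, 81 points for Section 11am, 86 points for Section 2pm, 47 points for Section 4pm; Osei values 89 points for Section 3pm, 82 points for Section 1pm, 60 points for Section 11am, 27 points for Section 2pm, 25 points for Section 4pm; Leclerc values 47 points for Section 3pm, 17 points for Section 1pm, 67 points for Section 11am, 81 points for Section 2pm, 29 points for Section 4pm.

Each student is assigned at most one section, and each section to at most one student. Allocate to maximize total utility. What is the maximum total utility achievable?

Optimal: Varga→Section 1pm (89 points), Costa→Section 4pm (80 points), Jensen→Section 11am (81 points), Osei→Section 3pm (89 points), Leclerc→Section 2pm (81 points) — total 89+80+81+89+81 = 420 points.
Max-entry greedy (repeatedly take the single best remaining cell) gives 374 points, worse by 46.
Next-best assignment: Varga→Section 1pm, Costa→Section 4pm, Jensen→Section 2pm, Osei→Section 3pm, Leclerc→Section 11am = 411 points.
Swapping Varga↔Jensen (Varga→Section 11am 70 points, Jensen→Section 1pm 12 points) loses 88.

Max total: 420 points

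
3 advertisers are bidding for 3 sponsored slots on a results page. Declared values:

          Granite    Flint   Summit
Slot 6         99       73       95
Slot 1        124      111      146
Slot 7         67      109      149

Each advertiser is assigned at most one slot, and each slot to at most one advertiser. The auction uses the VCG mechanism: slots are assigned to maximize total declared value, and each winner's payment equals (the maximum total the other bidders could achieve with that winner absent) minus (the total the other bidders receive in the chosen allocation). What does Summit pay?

Efficient allocation: Granite→Slot 6 ($99), Flint→Slot 1 ($111), Summit→Slot 7 ($149); total welfare W = $359.
Summit receives Slot 7 at value $149, so the others get W − 149 = $210.
Without Summit: best allocation of the remaining 2 bidders over all 3 slots is Granite→Slot 1 ($124), Flint→Slot 7 ($109), total $233.
VCG payment = (others' best without Summit) − (others' welfare with Summit) = 233 − 210 = $23.

Summit pays $23.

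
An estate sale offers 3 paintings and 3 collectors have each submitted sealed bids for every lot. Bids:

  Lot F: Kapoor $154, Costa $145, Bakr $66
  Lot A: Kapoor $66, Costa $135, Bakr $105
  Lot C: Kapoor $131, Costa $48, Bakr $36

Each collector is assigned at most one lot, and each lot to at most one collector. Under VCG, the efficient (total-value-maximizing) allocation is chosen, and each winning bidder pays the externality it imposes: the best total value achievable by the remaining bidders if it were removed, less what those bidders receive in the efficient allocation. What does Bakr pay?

Bakr pays $13.

Efficient allocation: Kapoor→Lot C ($131), Costa→Lot F ($145), Bakr→Lot A ($105); total welfare W = $381.
Bakr receives Lot A at value $105, so the others get W − 105 = $276.
Without Bakr: best allocation of the remaining 2 bidders over all 3 lots is Kapoor→Lot F ($154), Costa→Lot A ($135), total $289.
VCG payment = (others' best without Bakr) − (others' welfare with Bakr) = 289 − 276 = $13.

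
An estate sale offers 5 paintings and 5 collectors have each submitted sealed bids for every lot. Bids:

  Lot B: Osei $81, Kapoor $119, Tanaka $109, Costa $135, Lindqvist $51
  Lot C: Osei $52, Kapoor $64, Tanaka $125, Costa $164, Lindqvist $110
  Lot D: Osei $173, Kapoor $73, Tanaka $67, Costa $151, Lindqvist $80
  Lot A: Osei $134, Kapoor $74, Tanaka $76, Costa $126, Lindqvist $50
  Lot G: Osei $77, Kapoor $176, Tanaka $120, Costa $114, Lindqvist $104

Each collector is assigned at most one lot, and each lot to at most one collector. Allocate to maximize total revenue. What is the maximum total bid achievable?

Max total: $694

This is the linear assignment problem.
Optimal: Osei→Lot D ($173), Kapoor→Lot G ($176), Tanaka→Lot B ($109), Costa→Lot A ($126), Lindqvist→Lot C ($110) — total 173+176+109+126+110 = $694.
Column-greedy (each lot in turn goes to its best remaining collector) gives $611, worse by 83.
Every other assignment is strictly worse.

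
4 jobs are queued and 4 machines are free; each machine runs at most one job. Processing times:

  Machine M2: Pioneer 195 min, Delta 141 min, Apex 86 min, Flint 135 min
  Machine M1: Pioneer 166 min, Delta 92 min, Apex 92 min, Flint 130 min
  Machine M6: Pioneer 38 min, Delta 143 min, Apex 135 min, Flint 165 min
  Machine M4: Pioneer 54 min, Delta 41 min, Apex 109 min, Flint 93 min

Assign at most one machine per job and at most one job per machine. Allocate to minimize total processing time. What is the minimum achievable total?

Optimal: Pioneer→Machine M6 (38 min), Delta→Machine M4 (41 min), Apex→Machine M2 (86 min), Flint→Machine M1 (130 min) — total 38+41+86+130 = 295 min.
Column-greedy (each machine in turn goes to its cheapest remaining job) gives 309 min, worse by 14.

Min total: 295 min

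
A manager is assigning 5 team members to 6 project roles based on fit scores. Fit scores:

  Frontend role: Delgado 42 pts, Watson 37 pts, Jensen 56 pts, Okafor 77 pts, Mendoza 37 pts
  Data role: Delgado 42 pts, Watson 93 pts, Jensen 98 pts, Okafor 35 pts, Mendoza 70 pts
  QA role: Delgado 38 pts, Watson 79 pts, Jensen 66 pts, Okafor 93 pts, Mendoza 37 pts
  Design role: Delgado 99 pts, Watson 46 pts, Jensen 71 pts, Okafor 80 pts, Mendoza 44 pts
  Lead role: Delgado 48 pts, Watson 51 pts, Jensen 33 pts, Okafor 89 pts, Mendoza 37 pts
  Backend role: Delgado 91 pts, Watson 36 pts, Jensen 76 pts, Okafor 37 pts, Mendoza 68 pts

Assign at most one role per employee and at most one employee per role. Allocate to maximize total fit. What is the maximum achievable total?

Max total: 433 pts

Optimal: Delgado→Design role (99 pts), Watson→QA role (79 pts), Jensen→Data role (98 pts), Okafor→Lead role (89 pts), Mendoza→Backend role (68 pts) — total 99+79+98+89+68 = 433 pts.
Max-entry greedy (repeatedly take the single best remaining cell) gives 409 pts, worse by 24.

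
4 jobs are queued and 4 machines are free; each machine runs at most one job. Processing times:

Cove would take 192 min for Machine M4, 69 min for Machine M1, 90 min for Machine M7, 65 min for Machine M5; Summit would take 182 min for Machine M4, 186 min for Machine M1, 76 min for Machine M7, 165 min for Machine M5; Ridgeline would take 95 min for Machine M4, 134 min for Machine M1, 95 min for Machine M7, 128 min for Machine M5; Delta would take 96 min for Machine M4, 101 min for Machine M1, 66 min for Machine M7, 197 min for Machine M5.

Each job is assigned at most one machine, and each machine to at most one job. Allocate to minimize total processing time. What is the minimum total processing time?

Optimal: Cove→Machine M5 (65 min), Summit→Machine M7 (76 min), Ridgeline→Machine M4 (95 min), Delta→Machine M1 (101 min) — total 65+76+95+101 = 337 min.
Min-entry greedy (repeatedly take the single cheapest remaining cell) gives 412 min, worse by 75.

Minimum total: 337 min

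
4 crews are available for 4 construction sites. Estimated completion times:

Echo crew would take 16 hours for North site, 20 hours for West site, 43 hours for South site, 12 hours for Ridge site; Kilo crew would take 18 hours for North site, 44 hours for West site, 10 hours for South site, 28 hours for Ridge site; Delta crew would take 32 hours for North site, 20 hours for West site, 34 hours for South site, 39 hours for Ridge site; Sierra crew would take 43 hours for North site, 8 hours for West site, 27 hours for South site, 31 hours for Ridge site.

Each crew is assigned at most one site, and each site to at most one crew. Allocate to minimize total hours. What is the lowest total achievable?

Treat this as an assignment problem: match each crew to one site.
Optimal: Echo crew→Ridge site (12 hours), Kilo crew→South site (10 hours), Delta crew→North site (32 hours), Sierra crew→West site (8 hours) — total 12+10+32+8 = 62 hours.
Row-greedy (each crew in turn takes its cheapest remaining site) gives 85 hours, worse by 23.
Next-best assignment: Echo crew→Ridge site, Kilo crew→North site, Delta crew→South site, Sierra crew→West site = 72 hours.
Swapping Echo crew↔Kilo crew (Echo crew→South site 43 hours, Kilo crew→Ridge site 28 hours) adds 49.

Min total: 62 hours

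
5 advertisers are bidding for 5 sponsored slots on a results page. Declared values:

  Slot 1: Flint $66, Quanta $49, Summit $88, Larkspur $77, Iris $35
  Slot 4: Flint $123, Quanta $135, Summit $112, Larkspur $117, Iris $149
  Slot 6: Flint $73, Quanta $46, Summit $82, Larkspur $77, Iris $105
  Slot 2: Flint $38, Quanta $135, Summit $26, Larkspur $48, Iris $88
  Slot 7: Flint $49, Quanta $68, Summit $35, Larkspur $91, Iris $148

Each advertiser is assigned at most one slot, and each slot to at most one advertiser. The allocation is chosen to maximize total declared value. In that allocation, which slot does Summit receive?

This is a one-to-one assignment (maximum-weight bipartite matching).
Optimal: Flint→Slot 4 ($123), Quanta→Slot 2 ($135), Summit→Slot 1 ($88), Larkspur→Slot 6 ($77), Iris→Slot 7 ($148) — total 123+135+88+77+148 = $571.
Max-entry greedy (repeatedly take the single best remaining cell) gives $536, worse by 35.
Summit's own top slot is Slot 4 ($112), but forcing Summit→Slot 4 and reassigning the rest optimally gives only $545 — worse by 26.

Summit receives Slot 1.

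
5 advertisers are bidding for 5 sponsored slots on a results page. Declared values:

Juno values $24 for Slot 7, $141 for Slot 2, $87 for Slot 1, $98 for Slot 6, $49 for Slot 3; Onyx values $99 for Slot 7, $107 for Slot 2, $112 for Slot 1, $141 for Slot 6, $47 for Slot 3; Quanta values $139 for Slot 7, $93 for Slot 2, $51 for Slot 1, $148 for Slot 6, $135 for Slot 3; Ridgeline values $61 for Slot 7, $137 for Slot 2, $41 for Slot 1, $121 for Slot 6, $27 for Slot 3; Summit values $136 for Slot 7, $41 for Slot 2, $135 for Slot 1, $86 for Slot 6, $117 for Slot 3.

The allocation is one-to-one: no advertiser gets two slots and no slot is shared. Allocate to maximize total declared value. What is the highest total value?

Optimal: Juno→Slot 2 ($141), Onyx→Slot 1 ($112), Quanta→Slot 3 ($135), Ridgeline→Slot 6 ($121), Summit→Slot 7 ($136) — total 141+112+135+121+136 = $645.
Column-greedy (each slot in turn goes to its best remaining advertiser) gives $583, worse by 62.
Swapping Onyx↔Quanta (Onyx→Slot 3 $47, Quanta→Slot 1 $51) loses 149.
Every other assignment is strictly worse.

Maximum total: $645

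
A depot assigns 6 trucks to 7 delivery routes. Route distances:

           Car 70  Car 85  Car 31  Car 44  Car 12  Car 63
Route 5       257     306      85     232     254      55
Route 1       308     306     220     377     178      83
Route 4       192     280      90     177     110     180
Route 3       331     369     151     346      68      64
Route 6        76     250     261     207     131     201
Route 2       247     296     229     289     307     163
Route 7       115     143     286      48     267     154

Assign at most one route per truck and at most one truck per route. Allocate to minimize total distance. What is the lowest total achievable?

Min total: 632 km

Optimal: Car 70→Route 6 (76 km), Car 85→Route 7 (143 km), Car 31→Route 5 (85 km), Car 44→Route 4 (177 km), Car 12→Route 3 (68 km), Car 63→Route 1 (83 km) — total 76+143+85+177+68+83 = 632 km.
Column-greedy (each route in turn goes to its cheapest remaining truck) gives 1157 km, worse by 525.
Next-best assignment: Car 70→Route 6, Car 85→Route 2, Car 31→Route 4, Car 44→Route 7, Car 12→Route 3, Car 63→Route 5 = 633 km.
Swapping Car 70↔Car 63 (Car 70→Route 1 308 km, Car 63→Route 6 201 km) adds 350.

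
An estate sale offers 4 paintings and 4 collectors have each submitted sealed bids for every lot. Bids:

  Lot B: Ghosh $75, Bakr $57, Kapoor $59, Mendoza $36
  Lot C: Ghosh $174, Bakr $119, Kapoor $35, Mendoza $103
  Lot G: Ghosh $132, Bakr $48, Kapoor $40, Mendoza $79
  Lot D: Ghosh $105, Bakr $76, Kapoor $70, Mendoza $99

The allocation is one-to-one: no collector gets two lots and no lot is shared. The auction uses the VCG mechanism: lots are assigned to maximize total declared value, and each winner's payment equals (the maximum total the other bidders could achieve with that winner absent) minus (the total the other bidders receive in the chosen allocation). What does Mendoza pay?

Efficient allocation: Ghosh→Lot G ($132), Bakr→Lot C ($119), Kapoor→Lot B ($59), Mendoza→Lot D ($99); total welfare W = $409.
Mendoza receives Lot D at value $99, so the others get W − 99 = $310.
Without Mendoza: best allocation of the remaining 3 bidders over all 4 lots is Ghosh→Lot G ($132), Bakr→Lot C ($119), Kapoor→Lot D ($70), total $321.
VCG payment = (others' best without Mendoza) − (others' welfare with Mendoza) = 321 − 310 = $11.

Mendoza pays $11.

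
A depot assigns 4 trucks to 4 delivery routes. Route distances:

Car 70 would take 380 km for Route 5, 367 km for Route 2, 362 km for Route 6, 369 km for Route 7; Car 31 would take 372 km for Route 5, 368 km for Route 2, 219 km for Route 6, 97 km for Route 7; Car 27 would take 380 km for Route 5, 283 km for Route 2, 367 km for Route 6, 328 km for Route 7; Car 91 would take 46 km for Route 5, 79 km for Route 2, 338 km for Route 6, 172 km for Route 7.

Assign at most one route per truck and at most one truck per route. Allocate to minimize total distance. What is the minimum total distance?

Optimal: Car 70→Route 6 (362 km), Car 31→Route 7 (97 km), Car 27→Route 2 (283 km), Car 91→Route 5 (46 km) — total 362+97+283+46 = 788 km.
Column-greedy (each route in turn goes to its cheapest remaining truck) gives 917 km, worse by 129.
Checked against all permutations: 788 km is optimal.

Min total: 788 km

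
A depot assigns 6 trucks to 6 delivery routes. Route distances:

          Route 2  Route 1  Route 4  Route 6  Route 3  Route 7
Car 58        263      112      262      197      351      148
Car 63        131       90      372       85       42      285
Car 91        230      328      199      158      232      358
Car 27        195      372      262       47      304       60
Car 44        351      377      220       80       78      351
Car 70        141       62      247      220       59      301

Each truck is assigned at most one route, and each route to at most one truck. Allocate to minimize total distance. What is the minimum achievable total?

Min total: 634 km

Optimal: Car 58→Route 1 (112 km), Car 63→Route 3 (42 km), Car 91→Route 4 (199 km), Car 27→Route 7 (60 km), Car 44→Route 6 (80 km), Car 70→Route 2 (141 km) — total 112+42+199+60+80+141 = 634 km.
Column-greedy (each route in turn goes to its cheapest remaining truck) gives 665 km, worse by 31.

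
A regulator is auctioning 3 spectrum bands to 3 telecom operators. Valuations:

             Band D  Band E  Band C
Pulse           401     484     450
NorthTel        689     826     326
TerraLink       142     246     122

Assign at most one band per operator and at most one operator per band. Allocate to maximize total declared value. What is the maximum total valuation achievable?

Max total: $1418M

This is a one-to-one assignment (maximum-weight bipartite matching).
Optimal: Pulse→Band C ($450M), NorthTel→Band E ($826M), TerraLink→Band D ($142M) — total 450+826+142 = $1418M.
Next-best assignment: Pulse→Band C, NorthTel→Band D, TerraLink→Band E = $1385M.
No other one-to-one assignment exceeds $1418M.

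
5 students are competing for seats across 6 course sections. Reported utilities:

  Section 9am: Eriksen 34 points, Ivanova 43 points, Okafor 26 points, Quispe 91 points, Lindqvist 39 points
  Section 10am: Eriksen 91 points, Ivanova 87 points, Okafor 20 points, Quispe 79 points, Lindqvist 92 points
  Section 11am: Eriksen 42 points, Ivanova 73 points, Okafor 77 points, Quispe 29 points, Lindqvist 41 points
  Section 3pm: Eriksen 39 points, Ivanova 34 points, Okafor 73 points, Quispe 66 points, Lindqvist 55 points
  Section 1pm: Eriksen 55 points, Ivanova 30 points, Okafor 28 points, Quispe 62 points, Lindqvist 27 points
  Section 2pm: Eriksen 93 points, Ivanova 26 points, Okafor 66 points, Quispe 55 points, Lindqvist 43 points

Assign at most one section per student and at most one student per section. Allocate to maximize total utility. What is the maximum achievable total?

Optimal: Eriksen→Section 2pm (93 points), Ivanova→Section 11am (73 points), Okafor→Section 3pm (73 points), Quispe→Section 9am (91 points), Lindqvist→Section 10am (92 points) — total 93+73+73+91+92 = 422 points.
Next-best assignment: Eriksen→Section 2pm, Ivanova→Section 10am, Okafor→Section 11am, Quispe→Section 9am, Lindqvist→Section 3pm = 403 points.
Checked against all permutations: 422 points is optimal.

Max total: 422 points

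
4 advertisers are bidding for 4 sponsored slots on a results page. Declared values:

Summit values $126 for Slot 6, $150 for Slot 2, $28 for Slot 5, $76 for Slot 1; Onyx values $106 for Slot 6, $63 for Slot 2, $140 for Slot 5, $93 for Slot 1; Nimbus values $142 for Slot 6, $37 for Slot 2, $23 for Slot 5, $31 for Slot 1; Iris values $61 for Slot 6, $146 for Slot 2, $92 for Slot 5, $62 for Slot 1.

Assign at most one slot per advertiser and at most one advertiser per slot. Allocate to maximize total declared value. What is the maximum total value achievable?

Maximum total: $504

Treat this as an assignment problem: match each advertiser to one slot.
Optimal: Summit→Slot 1 ($76), Onyx→Slot 5 ($140), Nimbus→Slot 6 ($142), Iris→Slot 2 ($146) — total 76+140+142+146 = $504.
Column-greedy (each slot in turn goes to its best remaining advertiser) gives $494, worse by 10.
Next-best assignment: Summit→Slot 2, Onyx→Slot 5, Nimbus→Slot 6, Iris→Slot 1 = $494.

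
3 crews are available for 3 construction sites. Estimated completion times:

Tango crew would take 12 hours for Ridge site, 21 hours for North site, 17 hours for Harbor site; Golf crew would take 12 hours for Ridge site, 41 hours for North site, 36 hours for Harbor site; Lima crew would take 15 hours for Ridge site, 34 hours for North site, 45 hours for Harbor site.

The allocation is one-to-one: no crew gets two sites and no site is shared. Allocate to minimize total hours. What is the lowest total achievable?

Minimum total: 63 hours

Optimal: Tango crew→Harbor site (17 hours), Golf crew→Ridge site (12 hours), Lima crew→North site (34 hours) — total 17+12+34 = 63 hours.
Column-greedy (each site in turn goes to its cheapest remaining crew) gives 82 hours, worse by 19.
Next-best assignment: Tango crew→North site, Golf crew→Harbor site, Lima crew→Ridge site = 72 hours.
Swapping Golf crew↔Lima crew (Golf crew→North site 41 hours, Lima crew→Ridge site 15 hours) adds 10.
Every other assignment is strictly worse.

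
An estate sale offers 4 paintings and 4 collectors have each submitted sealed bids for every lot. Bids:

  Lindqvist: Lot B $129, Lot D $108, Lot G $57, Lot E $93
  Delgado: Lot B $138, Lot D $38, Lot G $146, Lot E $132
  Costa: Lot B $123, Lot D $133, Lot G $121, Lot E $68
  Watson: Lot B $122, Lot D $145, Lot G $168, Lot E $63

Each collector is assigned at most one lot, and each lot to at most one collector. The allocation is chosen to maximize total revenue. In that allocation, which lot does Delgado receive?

Optimal: Lindqvist→Lot B ($129), Delgado→Lot E ($132), Costa→Lot D ($133), Watson→Lot G ($168) — total 129+132+133+168 = $562.
Column-greedy (each lot in turn goes to its best remaining collector) gives $497, worse by 65.
Every other assignment is strictly worse.
Delgado's own top lot is Lot G ($146), but forcing Delgado→Lot G and reassigning the rest optimally gives only $507 — worse by 55.

Delgado receives Lot E.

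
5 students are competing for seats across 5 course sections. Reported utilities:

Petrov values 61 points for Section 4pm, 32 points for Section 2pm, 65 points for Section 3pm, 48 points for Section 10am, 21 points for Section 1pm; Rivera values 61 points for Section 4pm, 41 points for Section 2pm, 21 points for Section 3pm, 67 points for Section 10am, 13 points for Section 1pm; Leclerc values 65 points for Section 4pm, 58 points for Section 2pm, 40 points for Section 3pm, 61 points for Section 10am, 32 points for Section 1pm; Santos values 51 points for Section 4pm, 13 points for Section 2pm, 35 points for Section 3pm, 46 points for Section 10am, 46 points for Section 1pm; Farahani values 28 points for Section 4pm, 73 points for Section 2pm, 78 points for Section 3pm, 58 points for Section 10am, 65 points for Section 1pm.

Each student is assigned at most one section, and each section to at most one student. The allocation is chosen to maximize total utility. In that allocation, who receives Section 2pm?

This is a one-to-one assignment (maximum-weight bipartite matching).
Optimal: Petrov→Section 3pm (65 points), Rivera→Section 10am (67 points), Leclerc→Section 4pm (65 points), Santos→Section 1pm (46 points), Farahani→Section 2pm (73 points) — total 65+67+65+46+73 = 316 points.
Max-entry greedy (repeatedly take the single best remaining cell) gives 288 points, worse by 28.
Checked against all permutations: 316 points is optimal.
Farahani's own top section is Section 3pm (78 points), but forcing Farahani→Section 3pm and reassigning the rest optimally gives only 310 points — worse by 6.

Farahani receives Section 2pm.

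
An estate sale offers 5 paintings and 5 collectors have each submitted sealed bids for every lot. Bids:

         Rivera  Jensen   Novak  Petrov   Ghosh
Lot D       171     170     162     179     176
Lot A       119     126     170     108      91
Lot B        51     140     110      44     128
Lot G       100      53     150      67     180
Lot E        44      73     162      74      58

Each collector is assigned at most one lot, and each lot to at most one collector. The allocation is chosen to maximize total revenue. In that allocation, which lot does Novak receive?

Optimal: Rivera→Lot A ($119), Jensen→Lot B ($140), Novak→Lot E ($162), Petrov→Lot D ($179), Ghosh→Lot G ($180) — total 119+140+162+179+180 = $780.
Row-greedy (each collector in turn takes its best remaining lot) gives $735, worse by 45.
Next-best assignment: Rivera→Lot D, Jensen→Lot B, Novak→Lot E, Petrov→Lot A, Ghosh→Lot G = $761.
No other one-to-one assignment exceeds $780.
Novak's own top lot is Lot A ($170), but forcing Novak→Lot A and reassigning the rest optimally gives only $735 — worse by 45.

Novak receives Lot E.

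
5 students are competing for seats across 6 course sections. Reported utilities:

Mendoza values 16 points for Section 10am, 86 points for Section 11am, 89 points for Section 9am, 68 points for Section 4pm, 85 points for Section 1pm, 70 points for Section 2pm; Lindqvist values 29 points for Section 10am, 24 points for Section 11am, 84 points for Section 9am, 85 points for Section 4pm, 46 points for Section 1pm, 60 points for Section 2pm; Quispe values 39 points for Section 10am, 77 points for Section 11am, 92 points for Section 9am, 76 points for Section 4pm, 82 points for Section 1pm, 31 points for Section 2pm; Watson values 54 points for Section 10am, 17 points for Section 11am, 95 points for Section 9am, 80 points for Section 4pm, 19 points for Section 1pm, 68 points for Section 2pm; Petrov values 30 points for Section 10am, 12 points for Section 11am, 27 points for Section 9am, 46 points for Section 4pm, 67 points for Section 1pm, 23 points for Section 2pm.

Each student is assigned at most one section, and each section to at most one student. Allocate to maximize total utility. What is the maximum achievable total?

Max total: 398 points

Optimal: Mendoza→Section 11am (86 points), Lindqvist→Section 4pm (85 points), Quispe→Section 9am (92 points), Watson→Section 2pm (68 points), Petrov→Section 1pm (67 points) — total 86+85+92+68+67 = 398 points.
Column-greedy (each section in turn goes to its best remaining student) gives 384 points, worse by 14.
Next-best assignment: Mendoza→Section 2pm, Lindqvist→Section 4pm, Quispe→Section 11am, Watson→Section 9am, Petrov→Section 1pm = 394 points.
Swapping Watson↔Quispe (Watson→Section 9am 95 points, Quispe→Section 2pm 31 points) loses 34.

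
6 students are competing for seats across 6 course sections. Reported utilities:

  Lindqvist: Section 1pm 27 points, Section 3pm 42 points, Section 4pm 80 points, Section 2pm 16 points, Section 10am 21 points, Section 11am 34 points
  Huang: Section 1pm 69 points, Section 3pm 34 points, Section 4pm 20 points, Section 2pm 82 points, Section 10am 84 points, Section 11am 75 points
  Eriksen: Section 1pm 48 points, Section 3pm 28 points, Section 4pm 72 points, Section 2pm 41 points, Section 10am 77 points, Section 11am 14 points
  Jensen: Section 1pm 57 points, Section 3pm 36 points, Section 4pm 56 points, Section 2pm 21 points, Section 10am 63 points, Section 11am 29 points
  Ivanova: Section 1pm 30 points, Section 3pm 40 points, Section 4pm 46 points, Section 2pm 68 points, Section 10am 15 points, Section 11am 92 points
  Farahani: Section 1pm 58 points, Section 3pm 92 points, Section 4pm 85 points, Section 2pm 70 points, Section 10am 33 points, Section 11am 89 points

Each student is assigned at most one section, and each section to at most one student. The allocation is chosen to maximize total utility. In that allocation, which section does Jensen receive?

Optimal: Lindqvist→Section 4pm (80 points), Huang→Section 2pm (82 points), Eriksen→Section 10am (77 points), Jensen→Section 1pm (57 points), Ivanova→Section 11am (92 points), Farahani→Section 3pm (92 points) — total 80+82+77+57+92+92 = 480 points.
Max-entry greedy (repeatedly take the single best remaining cell) gives 446 points, worse by 34.
Next-best assignment: Lindqvist→Section 4pm, Huang→Section 2pm, Eriksen→Section 1pm, Jensen→Section 10am, Ivanova→Section 11am, Farahani→Section 3pm = 457 points.
Swapping Jensen↔Lindqvist (Jensen→Section 4pm 56 points, Lindqvist→Section 1pm 27 points) loses 54.
Jensen's own top section is Section 10am (63 points), but forcing Jensen→Section 10am and reassigning the rest optimally gives only 457 points — worse by 23.

Jensen receives Section 1pm.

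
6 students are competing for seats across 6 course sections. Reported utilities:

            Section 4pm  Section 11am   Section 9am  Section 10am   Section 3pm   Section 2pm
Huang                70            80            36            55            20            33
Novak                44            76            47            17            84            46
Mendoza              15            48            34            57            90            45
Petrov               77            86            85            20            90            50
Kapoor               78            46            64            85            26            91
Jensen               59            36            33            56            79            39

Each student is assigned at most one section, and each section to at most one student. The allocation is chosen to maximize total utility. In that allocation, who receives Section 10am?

Treat this as an assignment problem: match each student to one section.
Optimal: Huang→Section 4pm (70 points), Novak→Section 11am (76 points), Mendoza→Section 3pm (90 points), Petrov→Section 9am (85 points), Kapoor→Section 2pm (91 points), Jensen→Section 10am (56 points) — total 70+76+90+85+91+56 = 468 points.
Max-entry greedy (repeatedly take the single best remaining cell) gives 440 points, worse by 28.
Swapping Mendoza↔Kapoor (Mendoza→Section 2pm 45 points, Kapoor→Section 3pm 26 points) loses 110.
Jensen's own top section is Section 3pm (79 points), but forcing Jensen→Section 3pm and reassigning the rest optimally gives only 458 points — worse by 10.

Jensen receives Section 10am.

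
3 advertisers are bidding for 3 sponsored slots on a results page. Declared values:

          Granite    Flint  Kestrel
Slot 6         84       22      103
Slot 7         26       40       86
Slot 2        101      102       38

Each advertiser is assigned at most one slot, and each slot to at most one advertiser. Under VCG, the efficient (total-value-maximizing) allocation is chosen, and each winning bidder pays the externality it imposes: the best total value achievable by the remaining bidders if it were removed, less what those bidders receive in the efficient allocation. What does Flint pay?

Flint pays $34.

Efficient allocation: Granite→Slot 6 ($84), Flint→Slot 2 ($102), Kestrel→Slot 7 ($86); total welfare W = $272.
Flint receives Slot 2 at value $102, so the others get W − 102 = $170.
Without Flint: best allocation of the remaining 2 bidders over all 3 slots is Granite→Slot 2 ($101), Kestrel→Slot 6 ($103), total $204.
VCG payment = (others' best without Flint) − (others' welfare with Flint) = 204 − 170 = $34.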